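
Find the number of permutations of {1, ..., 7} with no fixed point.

D(n) = (n-1)(D(n-1) + D(n-2)), D(0)=1, D(1)=0.
D(2) = 1 x (0 + 1) = 1
D(3) = 2 x (1 + 0) = 2
D(4) = 3 x (2 + 1) = 9
D(5) = 4 x (9 + 2) = 44
D(6) = 5 x (44 + 9) = 265
D(7) = 6 x (D(6) + D(5)) = 6 x (265 + 44)

Final answer: D(7) = 1854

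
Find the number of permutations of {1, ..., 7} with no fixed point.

Derangements satisfy D(n) = (n-1)(D(n-1) + D(n-2)), starting from D(0)=1, D(1)=0.
D(2) = 1 x (0 + 1) = 1
D(3) = 2 x (1 + 0) = 2
D(4) = 3 x (2 + 1) = 9
D(5) = 4 x (9 + 2) = 44
D(6) = 5 x (44 + 9) = 265
D(7) = 6 x (D(6) + D(5)) = 6 x (265 + 44)

Final answer: D(7) = 1854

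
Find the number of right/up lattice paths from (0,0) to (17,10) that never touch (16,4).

Total paths to (17,10): C(27,10) = 8436285.
Paths through (16,4): C(20,4) x C(7,6) = 33915.
Avoiding (16,4): 8436285 - 33915.

Final answer: 8402370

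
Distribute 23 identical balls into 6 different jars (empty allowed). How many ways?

Stars and bars: C(n+k-1, k-1) = C(28,5).

Final answer: C(28,5) = 98280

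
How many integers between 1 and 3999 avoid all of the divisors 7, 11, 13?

|div by 7|=571, |div by 11|=363, |div by 13|=307.
|div by 7&11|=51, |div by 7&13|=43, |div by 11&13|=27, |div by all|=3.
By inclusion-exclusion, divisible by at least one: 571+363+307-51-43-27+3 = 1123.
Not divisible by any: 3999 - 1123.

Final answer: 2876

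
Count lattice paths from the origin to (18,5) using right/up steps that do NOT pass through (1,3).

Total paths to (18,5): C(23,5) = 33649.
Paths through (1,3): C(4,3) x C(19,2) = 684.
Avoiding (1,3): 33649 - 684.

Final answer: 32965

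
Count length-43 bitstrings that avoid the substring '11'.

Let a(n) count valid strings. If the last bit is 0 the prefix is any valid string of length n-1; if it is 1 the string must end in 01 with a valid prefix of length n-2. So a(n) = a(n-1) + a(n-2), a(1)=2, a(2)=3.
Building up term by term: a(1)=2, a(2)=3, a(3)=5, a(4)=8, a(5)=13, a(6)=21, a(7)=34, a(8)=55, a(9)=89, a(10)=144, a(11)=233, a(12)=377, a(13)=610, a(14)=987, a(15)=1597, a(16)=2584, a(17)=4181, a(18)=6765, a(19)=10946, a(20)=17711, a(21)=28657, a(22)=46368, a(23)=75025, a(24)=121393, a(25)=196418, a(26)=317811, a(27)=514229, a(28)=832040, a(29)=1346269, a(30)=2178309, a(31)=3524578, a(32)=5702887, a(33)=9227465, a(34)=14930352, a(35)=24157817, a(36)=39088169, a(37)=63245986, a(38)=102334155, a(39)=165580141, a(40)=267914296, a(41)=433494437, a(42)=701408733, a(43)=1134903170.

Final answer: 1134903170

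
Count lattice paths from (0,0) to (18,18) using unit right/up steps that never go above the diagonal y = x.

Total monotonic paths to (18,18): C(36,18) = 9075135300.
By the reflection principle, paths that go above the diagonal number C(36,19) = 8597496600.
Valid Dyck paths: 9075135300 - 8597496600.
(Equivalently, C_{18} = C(36,18)/19 = 9075135300/19.)

Final answer: C_{18} = 477638700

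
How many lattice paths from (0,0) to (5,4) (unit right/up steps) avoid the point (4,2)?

Total paths to (5,4): C(9,4) = 126.
Paths through (4,2): C(6,2) x C(3,2) = 45.
Avoiding (4,2): 126 - 45.

Final answer: 81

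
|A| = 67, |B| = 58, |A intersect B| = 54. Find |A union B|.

|A union B| = |A| + |B| - |A intersect B| = 67 + 58 - 54.

Final answer: 71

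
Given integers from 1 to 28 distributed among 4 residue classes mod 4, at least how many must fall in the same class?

By pigeonhole with 28 objects and 4 categories: ceiling(28/4).

Final answer: 7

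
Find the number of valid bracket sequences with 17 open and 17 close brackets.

This is a standard Catalan-number count: the answer is C_n. Here n = 17 (pairs).
C_n = (2n)!/(n!(n+1)!), so C_{17} = 34!/(17! x 18!) = C(34,17)/18 = 2333606220/18.

Final answer: C_{17} = 129644790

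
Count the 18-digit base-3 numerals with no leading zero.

In base 3, the leading digit has 2 choices (1..2); each of the remaining 17 digits has 3 choices.
Total: 2 x 3^17.

Final answer: 258280326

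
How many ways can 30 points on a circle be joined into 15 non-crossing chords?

This is counted by the nth Catalan number C_n. Here n = 30/2 = 15.
C_n = C(2n,n) - C(2n,n+1), so C_{15} = C(30,15) - C(30,16) = 155117520 - 145422675.

Final answer: C_{15} = 9694845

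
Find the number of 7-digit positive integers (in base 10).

The leading digit cannot be 0 (9 options); the other 6 digits can be anything (10 options each).
Total: 9 x 10^6.

Final answer: 9000000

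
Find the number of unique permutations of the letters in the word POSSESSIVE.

Letters (E:2, I:1, O:1, P:1, S:4, V:1). Total letters: 10.
Permutations = 10!/(4! x 2!).

Final answer: 75600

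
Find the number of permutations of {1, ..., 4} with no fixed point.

D(n) = (n-1)(D(n-1) + D(n-2)), D(0)=1, D(1)=0.
D(2) = 1 x (0 + 1) = 1
D(3) = 2 x (1 + 0) = 2
D(4) = 3 x (D(3) + D(2)) = 3 x (2 + 1)

Final answer: D(4) = 9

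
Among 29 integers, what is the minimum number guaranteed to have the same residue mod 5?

There are 5 possible values for residue mod 5. With 29 integers and 5 categories, by pigeonhole: ceiling(29/5).

Final answer: 6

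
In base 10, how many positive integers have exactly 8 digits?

In base 10, the leading digit has 9 choices (1..9); each of the remaining 7 digits has 10 choices.
Total: 9 x 10^7.

Final answer: 90000000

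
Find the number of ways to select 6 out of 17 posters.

C(17,6) = 17!/(6! x 11!).

Final answer: \binom{17}{6} = 12376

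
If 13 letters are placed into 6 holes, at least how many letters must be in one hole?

By the pigeonhole principle: ceiling(13/6).

Final answer: 3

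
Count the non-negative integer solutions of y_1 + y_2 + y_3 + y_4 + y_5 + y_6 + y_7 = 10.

Stars and bars with 10 stars and 6 bars:
C(10+7-1, 7-1) = C(16,6).

Final answer: C(16,6) = 8008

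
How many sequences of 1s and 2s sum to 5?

Let f(n) count the ways. The last step is size 1 or 2, so f(n) = f(n-1) + f(n-2) with f(1)=1, f(2)=2.
Computing successive values: f(1)=1, f(2)=2, f(3)=3, f(4)=5, f(5)=8.

Final answer: 8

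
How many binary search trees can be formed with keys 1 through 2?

This is counted by the nth Catalan number C_n. Here n = 2.
C_n = C(2n,n) - C(2n,n+1), so C_{2} = C(4,2) - C(4,3) = 6 - 4.

Final answer: C_{2} = 2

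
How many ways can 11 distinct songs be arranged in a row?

The number of ways to arrange 11 distinct objects is 11!.

Final answer: 11! = 39916800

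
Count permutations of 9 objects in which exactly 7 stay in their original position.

Choose which 7 elements are fixed: C(9,7) = 36.
Derange the remaining 2 using D(j) = (j-1)(D(j-1) + D(j-2)), D(0)=1, D(1)=0: D(2)=1.
Total: 36 x 1.

Final answer: C(9,7) D(2) = 36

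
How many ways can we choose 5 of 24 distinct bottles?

C(24,5) = 24!/(5! x 19!).

Final answer: \binom{24}{5} = 42504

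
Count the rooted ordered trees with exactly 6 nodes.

This is a standard Catalan-number count: the answer is C_n. Here n = 6 - 1 = 5.
C_n = (2n)!/(n!(n+1)!), so C_{5} = 10!/(5! x 6!) = C(10,5)/6 = 252/6.

Final answer: C_{5} = 42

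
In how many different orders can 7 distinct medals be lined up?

The number of ways to arrange 7 distinct objects is 7!.

Final answer: 7! = 5040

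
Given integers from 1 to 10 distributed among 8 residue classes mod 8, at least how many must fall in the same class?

By pigeonhole with 10 objects and 8 categories: ceiling(10/8).

Final answer: 2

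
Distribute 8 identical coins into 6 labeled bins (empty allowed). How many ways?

Stars and bars: C(n+k-1, k-1) = C(13,5).

Final answer: C(13,5) = 1287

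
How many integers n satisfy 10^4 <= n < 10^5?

The leading digit cannot be 0 (9 options); the other 4 digits can be anything (10 options each).
Total: 9 x 10^4.

Final answer: 90000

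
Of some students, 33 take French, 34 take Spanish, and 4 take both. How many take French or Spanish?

|A union B| = |A| + |B| - |A intersect B| = 33 + 34 - 4.

Final answer: 63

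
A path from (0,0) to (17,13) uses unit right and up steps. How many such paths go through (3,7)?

Paths (0,0)->(3,7): C(10,7) = 120.
Paths (3,7)->(17,13): C(20,6) = 38760.
By multiplication principle: 120 x 38760.

Final answer: 4651200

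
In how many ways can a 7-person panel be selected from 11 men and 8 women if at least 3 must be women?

Sum over valid woman counts:
C(8,3)C(11,4) = 18480
C(8,4)C(11,3) = 11550
C(8,5)C(11,2) = 3080
C(8,6)C(11,1) = 308
C(8,7)C(11,0) = 8
Total: 18480 + 11550 + 3080 + 308 + 8.

Final answer: 33426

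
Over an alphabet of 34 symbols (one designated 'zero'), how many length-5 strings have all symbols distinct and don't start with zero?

The leading digit has 33 choices (anything but zero); the next has 33 (anything but the first), then 32, and so on, one fewer each time.
Total: 33 x 33 x 32 x 31 x 30.

Final answer: 32408640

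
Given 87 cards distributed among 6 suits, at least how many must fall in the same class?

By pigeonhole with 87 objects and 6 categories: ceiling(87/6).

Final answer: 15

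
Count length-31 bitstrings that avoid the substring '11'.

Classify by the final bit: ...0 gives a(n-1) strings, ...01 gives a(n-2) strings. Thus a(n) = a(n-1) + a(n-2) with a(1)=2, a(2)=3.
Iterating the recurrence: a(1)=2, a(2)=3, a(3)=5, a(4)=8, a(5)=13, a(6)=21, a(7)=34, a(8)=55, a(9)=89, a(10)=144, a(11)=233, a(12)=377, a(13)=610, a(14)=987, a(15)=1597, a(16)=2584, a(17)=4181, a(18)=6765, a(19)=10946, a(20)=17711, a(21)=28657, a(22)=46368, a(23)=75025, a(24)=121393, a(25)=196418, a(26)=317811, a(27)=514229, a(28)=832040, a(29)=1346269, a(30)=2178309, a(31)=3524578.

Final answer: 3524578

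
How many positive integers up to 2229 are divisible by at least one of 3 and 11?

Multiples of 3: 743. Multiples of 11: 202. Of both (lcm=33): 67.
By inclusion-exclusion: 743 + 202 - 67.

Final answer: 878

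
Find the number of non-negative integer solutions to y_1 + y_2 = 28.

Stars and bars with 28 stars and 1 bars:
C(28+2-1, 2-1) = C(29,1).

Final answer: C(29,1) = 29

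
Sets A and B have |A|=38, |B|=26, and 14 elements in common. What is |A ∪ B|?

|A union B| = |A| + |B| - |A intersect B| = 38 + 26 - 14.

Final answer: 50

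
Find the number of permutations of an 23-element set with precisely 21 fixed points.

Choose which 21 elements are fixed: C(23,21) = 253.
Derange the remaining 2 using D(j) = (j-1)(D(j-1) + D(j-2)), D(0)=1, D(1)=0: D(2)=1.
Total: 253 x 1.

Final answer: C(23,21) D(2) = 253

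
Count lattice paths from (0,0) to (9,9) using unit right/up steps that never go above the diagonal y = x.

Total monotonic paths to (9,9): C(18,9) = 48620.
Reflecting each bad path at its first crossing gives a bijection with paths to (8,10): C(18,10) = 43758.
Valid Dyck paths: 48620 - 43758.
(This is the Catalan number C_{9}.)

Final answer: C_{9} = 4862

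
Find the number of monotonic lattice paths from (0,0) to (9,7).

Each path has 9 right steps and 7 up steps in some order (16 steps total).
Choose which 7 of the 16 steps are up: C(16,7).

Final answer: C(16,7) = 11440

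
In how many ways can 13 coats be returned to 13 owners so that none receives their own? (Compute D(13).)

D(n) = (n-1)(D(n-1) + D(n-2)), D(0)=1, D(1)=0.
D(2) = 1 x (0 + 1) = 1
D(3) = 2 x (1 + 0) = 2
D(4) = 3 x (2 + 1) = 9
D(5) = 4 x (9 + 2) = 44
D(6) = 5 x (44 + 9) = 265
D(7) = 6 x (265 + 44) = 1854
D(8) = 7 x (1854 + 265) = 14833
D(9) = 8 x (14833 + 1854) = 133496
D(10) = 9 x (133496 + 14833) = 1334961
D(11) = 10 x (1334961 + 133496) = 14684570
D(12) = 11 x (14684570 + 1334961) = 176214841
D(13) = 12 x (D(12) + D(11)) = 12 x (176214841 + 14684570)

Final answer: D(13) = 2290792932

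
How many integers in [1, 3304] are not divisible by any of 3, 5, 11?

|div by 3|=1101, |div by 5|=660, |div by 11|=300.
|div by 3&5|=220, |div by 3&11|=100, |div by 5&11|=60, |div by all|=20.
By inclusion-exclusion, divisible by at least one: 1101+660+300-220-100-60+20 = 1701.
Not divisible by any: 3304 - 1701.

Final answer: 1603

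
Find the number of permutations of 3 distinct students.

The number of ways to arrange 3 distinct objects is 3!.

Final answer: 3! = 6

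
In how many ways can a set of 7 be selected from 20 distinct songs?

C(20,7) = 20!/(7! x (20-7)!).

Final answer: C(20,7) = 77520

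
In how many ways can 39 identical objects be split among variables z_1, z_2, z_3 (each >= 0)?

Stars and bars with 39 stars and 2 bars:
C(39+3-1, 3-1) = C(41,2).

Final answer: C(41,2) = 820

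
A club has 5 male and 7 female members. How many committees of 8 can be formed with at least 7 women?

Sum over valid woman counts:
C(7,7)C(5,1).

Final answer: 5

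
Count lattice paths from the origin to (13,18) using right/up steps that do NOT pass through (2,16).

Total paths to (13,18): C(31,18) = 206253075.
Paths through (2,16): C(18,16) x C(13,2) = 11934.
Avoiding (2,16): 206253075 - 11934.

Final answer: 206241141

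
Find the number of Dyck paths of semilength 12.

Total monotonic paths to (12,12): C(24,12) = 2704156.
Reflecting each bad path at its first crossing gives a bijection with paths to (11,13): C(24,13) = 2496144.
Valid Dyck paths: 2704156 - 2496144.
(Equivalently, C_{12} = C(24,12)/13 = 2704156/13.)

Final answer: C_{12} = 208012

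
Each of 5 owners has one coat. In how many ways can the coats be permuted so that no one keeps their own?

D(n) = (n-1)(D(n-1) + D(n-2)), D(0)=1, D(1)=0.
D(2) = 1 x (0 + 1) = 1
D(3) = 2 x (1 + 0) = 2
D(4) = 3 x (2 + 1) = 9
D(5) = 4 x (D(4) + D(3)) = 4 x (9 + 2)

Final answer: D(5) = 44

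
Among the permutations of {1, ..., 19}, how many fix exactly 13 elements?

Choose which 13 elements are fixed: C(19,13) = 27132.
Derange the remaining 6 using D(j) = (j-1)(D(j-1) + D(j-2)), D(0)=1, D(1)=0: D(2)=1, D(3)=2, D(4)=9, D(5)=44, D(6)=265.
Total: 27132 x 265.

Final answer: C(19,13) D(6) = 7189980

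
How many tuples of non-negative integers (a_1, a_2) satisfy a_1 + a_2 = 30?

Stars and bars with 30 stars and 1 bars:
C(30+2-1, 2-1) = C(31,1).

Final answer: C(31,1) = 31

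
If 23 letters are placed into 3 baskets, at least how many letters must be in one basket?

By the pigeonhole principle: ceiling(23/3).

Final answer: 8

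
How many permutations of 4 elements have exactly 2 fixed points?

Choose which 2 elements are fixed: C(4,2) = 6.
Derange the remaining 2 using D(j) = (j-1)(D(j-1) + D(j-2)), D(0)=1, D(1)=0: D(2)=1.
Total: 6 x 1.

Final answer: C(4,2) D(2) = 6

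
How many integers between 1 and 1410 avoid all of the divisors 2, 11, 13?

|div by 2|=705, |div by 11|=128, |div by 13|=108.
|div by 2&11|=64, |div by 2&13|=54, |div by 11&13|=9, |div by all|=4.
By inclusion-exclusion, divisible by at least one: 705+128+108-64-54-9+4 = 818.
Not divisible by any: 1410 - 818.

Final answer: 592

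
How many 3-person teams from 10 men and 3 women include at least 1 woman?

Sum over valid woman counts:
C(3,1)C(10,2) = 135
C(3,2)C(10,1) = 30
C(3,3)C(10,0) = 1
Total: 135 + 30 + 1.

Final answer: 166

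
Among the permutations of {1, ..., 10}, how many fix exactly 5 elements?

Choose which 5 elements are fixed: C(10,5) = 252.
Derange the remaining 5 using D(j) = (j-1)(D(j-1) + D(j-2)), D(0)=1, D(1)=0: D(2)=1, D(3)=2, D(4)=9, D(5)=44.
Total: 252 x 44.

Final answer: C(10,5) D(5) = 11088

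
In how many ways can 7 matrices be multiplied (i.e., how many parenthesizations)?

The structures are counted by the Catalan number C_n. Here n = 7 - 1 = 6.
C_n = (2n)!/(n!(n+1)!), so C_{6} = 12!/(6! x 7!) = C(12,6)/7 = 924/7.

Final answer: C_{6} = 132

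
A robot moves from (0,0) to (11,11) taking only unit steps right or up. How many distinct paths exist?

Each path has 11 right steps and 11 up steps in some order (22 steps total).
Choose which 11 of the 22 steps are up: C(22,11).

Final answer: C(22,11) = 705432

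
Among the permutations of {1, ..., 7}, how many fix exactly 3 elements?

Choose which 3 elements are fixed: C(7,3) = 35.
Derange the remaining 4 using D(j) = (j-1)(D(j-1) + D(j-2)), D(0)=1, D(1)=0: D(2)=1, D(3)=2, D(4)=9.
Total: 35 x 9.

Final answer: C(7,3) D(4) = 315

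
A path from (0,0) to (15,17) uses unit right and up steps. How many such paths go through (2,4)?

Paths (0,0)->(2,4): C(6,4) = 15.
Paths (2,4)->(15,17): C(26,13) = 10400600.
By multiplication principle: 15 x 10400600.

Final answer: 156009000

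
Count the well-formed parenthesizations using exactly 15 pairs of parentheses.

This is counted by the nth Catalan number C_n. Here n = 15 (pairs).
Using C_0 = 1 and C_(k+1) = C_k x 2(2k+1)/(k+2), build up term by term: C_1=1, C_2=2, C_3=5, C_4=14, C_5=42, C_6=132, C_7=429, C_8=1430, C_9=4862, C_10=16796, C_11=58786, C_12=208012, C_13=742900, C_14=2674440, C_15=9694845.

Final answer: C_{15} = 9694845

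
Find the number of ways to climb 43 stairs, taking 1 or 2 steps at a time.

Let f(n) be the number of climbs. Removing the last move (1 or 2 steps) gives f(n) = f(n-1) + f(n-2); base cases f(1)=1, f(2)=2.
Iterating the recurrence: f(1)=1, f(2)=2, f(3)=3, f(4)=5, f(5)=8, f(6)=13, f(7)=21, f(8)=34, f(9)=55, f(10)=89, f(11)=144, f(12)=233, f(13)=377, f(14)=610, f(15)=987, f(16)=1597, f(17)=2584, f(18)=4181, f(19)=6765, f(20)=10946, f(21)=17711, f(22)=28657, f(23)=46368, f(24)=75025, f(25)=121393, f(26)=196418, f(27)=317811, f(28)=514229, f(29)=832040, f(30)=1346269, f(31)=2178309, f(32)=3524578, f(33)=5702887, f(34)=9227465, f(35)=14930352, f(36)=24157817, f(37)=39088169, f(38)=63245986, f(39)=102334155, f(40)=165580141, f(41)=267914296, f(42)=433494437, f(43)=701408733.

Final answer: 701408733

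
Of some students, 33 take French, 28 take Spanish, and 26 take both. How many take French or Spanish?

|A union B| = |A| + |B| - |A intersect B| = 33 + 28 - 26.

Final answer: 35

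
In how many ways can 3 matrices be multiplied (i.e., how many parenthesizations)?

This is counted by the nth Catalan number C_n. Here n = 3 - 1 = 2.
C_n = C(2n,n)/(n+1), so C_{2} = C(4,2)/3 = 6/3.

Final answer: C_{2} = 2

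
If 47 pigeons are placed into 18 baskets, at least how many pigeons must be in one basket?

By the pigeonhole principle: ceiling(47/18).

Final answer: 3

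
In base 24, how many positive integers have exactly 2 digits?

In base 24, the leading digit has 23 choices (1..23); each of the remaining 1 digits has 24 choices.
Total: 23 x 24^1.

Final answer: 552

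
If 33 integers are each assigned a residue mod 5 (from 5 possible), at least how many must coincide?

There are 5 possible values for residue mod 5. With 33 integers and 5 categories, by pigeonhole: ceiling(33/5).

Final answer: 7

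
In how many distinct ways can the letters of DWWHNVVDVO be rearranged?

Letters (D:2, H:1, N:1, O:1, V:3, W:2). Total letters: 10.
Permutations = 10!/(3! x 2! x 2!).

Final answer: 151200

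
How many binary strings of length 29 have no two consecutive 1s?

A valid string ends in 0 (append to any length-(n-1) valid string) or in 01 (append to any length-(n-2) valid string), so a(n) = a(n-1) + a(n-2) with a(1)=2, a(2)=3.
Computing successive values: a(1)=2, a(2)=3, a(3)=5, a(4)=8, a(5)=13, a(6)=21, a(7)=34, a(8)=55, a(9)=89, a(10)=144, a(11)=233, a(12)=377, a(13)=610, a(14)=987, a(15)=1597, a(16)=2584, a(17)=4181, a(18)=6765, a(19)=10946, a(20)=17711, a(21)=28657, a(22)=46368, a(23)=75025, a(24)=121393, a(25)=196418, a(26)=317811, a(27)=514229, a(28)=832040, a(29)=1346269.

Final answer: 1346269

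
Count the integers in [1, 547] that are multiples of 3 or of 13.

Multiples of 3: 182. Multiples of 13: 42. Of both (lcm=39): 14.
By inclusion-exclusion: 182 + 42 - 14.

Final answer: 210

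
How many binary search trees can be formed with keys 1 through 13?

This is a standard Catalan-number count: the answer is C_n. Here n = 13.
C_n = C(2n,n)/(n+1), so C_{13} = C(26,13)/14 = 10400600/14.

Final answer: C_{13} = 742900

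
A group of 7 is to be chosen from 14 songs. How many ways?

C(14,7) = 14!/(7! x (14-7)!).

Final answer: C(14,7) = 3432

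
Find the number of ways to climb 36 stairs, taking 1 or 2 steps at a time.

Let f(n) be the number of climbs. Removing the last move (1 or 2 steps) gives f(n) = f(n-1) + f(n-2); base cases f(1)=1, f(2)=2.
Iterating the recurrence: f(1)=1, f(2)=2, f(3)=3, f(4)=5, f(5)=8, f(6)=13, f(7)=21, f(8)=34, f(9)=55, f(10)=89, f(11)=144, f(12)=233, f(13)=377, f(14)=610, f(15)=987, f(16)=1597, f(17)=2584, f(18)=4181, f(19)=6765, f(20)=10946, f(21)=17711, f(22)=28657, f(23)=46368, f(24)=75025, f(25)=121393, f(26)=196418, f(27)=317811, f(28)=514229, f(29)=832040, f(30)=1346269, f(31)=2178309, f(32)=3524578, f(33)=5702887, f(34)=9227465, f(35)=14930352, f(36)=24157817.

Final answer: 24157817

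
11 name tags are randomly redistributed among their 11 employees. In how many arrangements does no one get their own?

Use the recurrence D(n) = (n-1)(D(n-1) + D(n-2)) with D(0)=1, D(1)=0.
D(2) = 1 x (0 + 1) = 1
D(3) = 2 x (1 + 0) = 2
D(4) = 3 x (2 + 1) = 9
D(5) = 4 x (9 + 2) = 44
D(6) = 5 x (44 + 9) = 265
D(7) = 6 x (265 + 44) = 1854
D(8) = 7 x (1854 + 265) = 14833
D(9) = 8 x (14833 + 1854) = 133496
D(10) = 9 x (133496 + 14833) = 1334961
D(11) = 10 x (D(10) + D(9)) = 10 x (1334961 + 133496)

Final answer: D(11) = 14684570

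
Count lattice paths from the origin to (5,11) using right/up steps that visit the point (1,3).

Paths (0,0)->(1,3): C(4,3) = 4.
Paths (1,3)->(5,11): C(12,8) = 495.
By multiplication principle: 4 x 495.

Final answer: 1980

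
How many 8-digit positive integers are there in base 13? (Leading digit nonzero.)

In base 13, the leading digit has 12 choices (1..12); each of the remaining 7 digits has 13 choices.
Total: 12 x 13^7.

Final answer: 752982204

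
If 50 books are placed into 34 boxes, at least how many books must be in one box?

By the pigeonhole principle: ceiling(50/34).

Final answer: 2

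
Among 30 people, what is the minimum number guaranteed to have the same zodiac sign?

There are 12 possible values for zodiac sign. With 30 people and 12 categories, by pigeonhole: ceiling(30/12).

Final answer: 3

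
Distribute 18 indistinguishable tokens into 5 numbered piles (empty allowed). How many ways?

Stars and bars: C(n+k-1, k-1) = C(22,4).

Final answer: C(22,4) = 7315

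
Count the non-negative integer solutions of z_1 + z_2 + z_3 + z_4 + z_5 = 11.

Stars and bars with 11 stars and 4 bars:
C(11+5-1, 5-1) = C(15,4).

Final answer: C(15,4) = 1365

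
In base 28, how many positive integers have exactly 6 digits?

These are the integers in [28^5, 28^6), so the count is 28^6 - 28^5 = 27 x 28^5.

Final answer: 464679936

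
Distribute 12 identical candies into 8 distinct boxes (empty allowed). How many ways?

Stars and bars: C(n+k-1, k-1) = C(19,7).

Final answer: C(19,7) = 50388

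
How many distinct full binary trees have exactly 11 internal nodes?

This is counted by the nth Catalan number C_n. Here n = 11.
C_n = (2n)!/(n!(n+1)!), so C_{11} = 22!/(11! x 12!) = C(22,11)/12 = 705432/12.

Final answer: C_{11} = 58786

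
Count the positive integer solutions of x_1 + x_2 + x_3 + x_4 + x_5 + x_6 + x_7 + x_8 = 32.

Substitute x'_i = x_i - 1 (so x'_i >= 0). Then sum x'_i = 32 - 8 = 24.
Stars and bars: C(24+8-1, 8-1) = C(31,7).

Final answer: C(31,7) = 2629575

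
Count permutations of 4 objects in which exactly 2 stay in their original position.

Choose which 2 elements are fixed: C(4,2) = 6.
Derange the remaining 2 using D(j) = (j-1)(D(j-1) + D(j-2)), D(0)=1, D(1)=0: D(2)=1.
Total: 6 x 1.

Final answer: C(4,2) D(2) = 6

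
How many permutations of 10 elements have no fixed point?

Derangements satisfy D(n) = (n-1)(D(n-1) + D(n-2)), starting from D(0)=1, D(1)=0.
Building up: D(2)=1, D(3)=2, D(4)=9, D(5)=44, D(6)=265, D(7)=1854, D(8)=14833, D(9)=133496.
D(10) = 9 x (D(9) + D(8)) = 9 x (133496 + 14833).

Final answer: D(10) = 1334961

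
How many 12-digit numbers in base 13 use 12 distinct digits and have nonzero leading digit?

First digit: 12 (nonzero). Second: 12 (not first). Third: 11, etc.
Total: 12 x 12 x 11 x 10 x 9 x 8 x 7 x 6 x 5 x 4 x 3 x 2.

Final answer: 5748019200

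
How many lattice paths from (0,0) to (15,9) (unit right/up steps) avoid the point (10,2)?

Total paths to (15,9): C(24,9) = 1307504.
Paths through (10,2): C(12,2) x C(12,7) = 52272.
Avoiding (10,2): 1307504 - 52272.

Final answer: 1255232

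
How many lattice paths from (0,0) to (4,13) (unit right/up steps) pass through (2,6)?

Paths (0,0)->(2,6): C(8,6) = 28.
Paths (2,6)->(4,13): C(9,7) = 36.
By multiplication principle: 28 x 36.

Final answer: 1008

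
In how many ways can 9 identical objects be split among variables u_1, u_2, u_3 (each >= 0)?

Stars and bars with 9 stars and 2 bars:
C(9+3-1, 3-1) = C(11,2).

Final answer: C(11,2) = 55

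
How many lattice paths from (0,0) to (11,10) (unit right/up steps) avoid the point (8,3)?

Total paths to (11,10): C(21,10) = 352716.
Paths through (8,3): C(11,3) x C(10,7) = 19800.
Avoiding (8,3): 352716 - 19800.

Final answer: 332916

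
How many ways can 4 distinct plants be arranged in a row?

The number of ways to arrange 4 distinct objects is 4!.

Final answer: 4! = 24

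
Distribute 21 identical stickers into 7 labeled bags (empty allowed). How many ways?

Stars and bars: C(n+k-1, k-1) = C(27,6).

Final answer: C(27,6) = 296010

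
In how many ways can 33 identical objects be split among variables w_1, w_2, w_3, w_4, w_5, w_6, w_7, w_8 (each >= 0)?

Stars and bars with 33 stars and 7 bars:
C(33+8-1, 8-1) = C(40,7).

Final answer: C(40,7) = 18643560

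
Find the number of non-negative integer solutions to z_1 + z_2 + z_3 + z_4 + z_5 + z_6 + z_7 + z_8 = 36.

Stars and bars with 36 stars and 7 bars:
C(36+8-1, 8-1) = C(43,7).

Final answer: C(43,7) = 32224114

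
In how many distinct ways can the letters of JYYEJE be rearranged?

Letters (E:2, J:2, Y:2). Total letters: 6.
Permutations = 6!/(2! x 2! x 2!).

Final answer: 90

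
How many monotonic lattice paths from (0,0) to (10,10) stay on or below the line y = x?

Total monotonic paths to (10,10): C(20,10) = 184756.
Paths that cross above y=x (reflection bijection): C(20,11) = 167960.
Valid Dyck paths: 184756 - 167960.
(These counts are the Catalan numbers.)

Final answer: C_{10} = 16796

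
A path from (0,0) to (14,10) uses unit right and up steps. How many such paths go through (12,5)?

Paths (0,0)->(12,5): C(17,5) = 6188.
Paths (12,5)->(14,10): C(7,5) = 21.
By multiplication principle: 6188 x 21.

Final answer: 129948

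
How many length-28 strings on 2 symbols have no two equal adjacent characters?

Let g(n) count such strings. g(1) = 2, and each valid string of length n-1 extends in 1 ways (any symbol but the last), so g(n) = 1 g(n-1).
Total: g(28) = 2 x 1^27.

Final answer: 2 x 1^{27} = 2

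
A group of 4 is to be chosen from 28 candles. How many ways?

C(28,4) = 28!/(4! x 24!).

Final answer: \binom{28}{4} = 20475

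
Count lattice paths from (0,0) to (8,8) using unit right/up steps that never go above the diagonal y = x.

Total monotonic paths to (8,8): C(16,8) = 12870.
Reflecting each bad path at its first crossing gives a bijection with paths to (7,9): C(16,9) = 11440.
Valid Dyck paths: 12870 - 11440.
(These counts are the Catalan numbers.)

Final answer: C_{8} = 1430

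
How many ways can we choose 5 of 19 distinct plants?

C(19,5) = 19!/(5! x (19-5)!).

Final answer: C(19,5) = 11628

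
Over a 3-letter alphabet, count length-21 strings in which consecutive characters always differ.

First character: 3 choices. Each subsequent: 2 choices (must differ from the previous one).
Total: 3 x 2^20.

Final answer: 3 x 2^{20} = 3145728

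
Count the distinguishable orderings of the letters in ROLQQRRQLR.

Letters (L:2, O:1, Q:3, R:4). Total letters: 10.
Permutations = 10!/(4! x 3! x 2!).

Final answer: 12600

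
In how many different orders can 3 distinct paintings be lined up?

The number of ways to arrange 3 distinct objects is 3!.

Final answer: 3! = 6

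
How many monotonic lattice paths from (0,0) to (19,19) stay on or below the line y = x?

Total monotonic paths to (19,19): C(38,19) = 35345263800.
Reflecting each bad path at its first crossing gives a bijection with paths to (18,20): C(38,20) = 33578000610.
Valid Dyck paths: 35345263800 - 33578000610.
(This is the Catalan number C_{19}.)

Final answer: C_{19} = 1767263190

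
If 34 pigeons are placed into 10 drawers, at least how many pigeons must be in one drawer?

By the pigeonhole principle: ceiling(34/10).

Final answer: 4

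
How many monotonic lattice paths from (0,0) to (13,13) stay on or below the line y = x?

Total monotonic paths to (13,13): C(26,13) = 10400600.
A path is bad iff it touches y = x + 1; reflecting its initial segment maps bad paths bijectively onto all paths to (12,14), of which there are C(26,14) = 9657700.
Valid Dyck paths: 10400600 - 9657700.
(Equivalently, C_{13} = C(26,13)/14 = 10400600/14.)

Final answer: C_{13} = 742900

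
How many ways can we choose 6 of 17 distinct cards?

C(17,6) = 17!/(6! x (17-6)!).

Final answer: C(17,6) = 12376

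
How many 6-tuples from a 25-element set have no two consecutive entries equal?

First character: 25 choices. Each subsequent: 24 choices (must differ from the previous one).
Total: 25 x 24^5.

Final answer: 25 x 24^{5} = 199065600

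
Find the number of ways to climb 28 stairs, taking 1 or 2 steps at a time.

Condition on the final move: it is a 1-step (f(n-1) ways to get there) or a 2-step (f(n-2) ways), so f(n) = f(n-1) + f(n-2), with f(1)=1, f(2)=2.
Iterating the recurrence: f(1)=1, f(2)=2, f(3)=3, f(4)=5, f(5)=8, f(6)=13, f(7)=21, f(8)=34, f(9)=55, f(10)=89, f(11)=144, f(12)=233, f(13)=377, f(14)=610, f(15)=987, f(16)=1597, f(17)=2584, f(18)=4181, f(19)=6765, f(20)=10946, f(21)=17711, f(22)=28657, f(23)=46368, f(24)=75025, f(25)=121393, f(26)=196418, f(27)=317811, f(28)=514229.

Final answer: 514229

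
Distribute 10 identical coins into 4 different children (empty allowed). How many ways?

Stars and bars: C(n+k-1, k-1) = C(13,3).

Final answer: C(13,3) = 286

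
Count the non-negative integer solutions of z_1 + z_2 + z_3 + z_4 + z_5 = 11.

Stars and bars with 11 stars and 4 bars:
C(11+5-1, 5-1) = C(15,4).

Final answer: C(15,4) = 1365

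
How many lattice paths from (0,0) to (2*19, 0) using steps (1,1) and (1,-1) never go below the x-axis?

Total monotonic paths to (19,19): C(38,19) = 35345263800.
A path is bad iff it touches y = x + 1; reflecting its initial segment maps bad paths bijectively onto all paths to (18,20), of which there are C(38,20) = 33578000610.
Valid Dyck paths: 35345263800 - 33578000610.
(Equivalently, C_{19} = C(38,19)/20 = 35345263800/20.)

Final answer: C_{19} = 1767263190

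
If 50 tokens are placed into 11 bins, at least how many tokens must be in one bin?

By the pigeonhole principle: ceiling(50/11).

Final answer: 5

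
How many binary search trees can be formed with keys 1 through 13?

The structures are counted by the Catalan number C_n. Here n = 13.
Using C_0 = 1 and C_(k+1) = C_k x 2(2k+1)/(k+2), build up term by term: C_1=1, C_2=2, C_3=5, C_4=14, C_5=42, C_6=132, C_7=429, C_8=1430, C_9=4862, C_10=16796, C_11=58786, C_12=208012, C_13=742900.

Final answer: C_{13} = 742900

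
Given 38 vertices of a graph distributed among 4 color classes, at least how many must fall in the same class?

By pigeonhole with 38 objects and 4 categories: ceiling(38/4).

Final answer: 10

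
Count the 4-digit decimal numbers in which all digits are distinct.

First digit: 9 (not 0). Second: 9 (not first). Third: 8, etc.
Total: 9 x 9 x 8 x 7.

Final answer: 4536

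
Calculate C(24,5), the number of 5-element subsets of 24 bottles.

C(24,5) = 24!/(5! x (24-5)!).

Final answer: C(24,5) = 42504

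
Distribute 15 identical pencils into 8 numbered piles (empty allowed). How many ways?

Stars and bars: C(n+k-1, k-1) = C(22,7).

Final answer: C(22,7) = 170544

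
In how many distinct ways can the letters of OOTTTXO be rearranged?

Letters (O:3, T:3, X:1). Total letters: 7.
Permutations = 7!/(3! x 3!).

Final answer: 140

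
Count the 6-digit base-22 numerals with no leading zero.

Leading digit: 21 options (nonzero). Other 5 digit(s): 22 options each.
Total: 21 x 22^5.

Final answer: 108226272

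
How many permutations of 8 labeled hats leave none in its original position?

Use the recurrence D(n) = (n-1)(D(n-1) + D(n-2)) with D(0)=1, D(1)=0.
D(2) = 1 x (0 + 1) = 1
D(3) = 2 x (1 + 0) = 2
D(4) = 3 x (2 + 1) = 9
D(5) = 4 x (9 + 2) = 44
D(6) = 5 x (44 + 9) = 265
D(7) = 6 x (265 + 44) = 1854
D(8) = 7 x (D(7) + D(6)) = 7 x (1854 + 265)

Final answer: D(8) = 14833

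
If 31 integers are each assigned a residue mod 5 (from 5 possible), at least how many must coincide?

There are 5 possible values for residue mod 5. With 31 integers and 5 categories, by pigeonhole: ceiling(31/5).

Final answer: 7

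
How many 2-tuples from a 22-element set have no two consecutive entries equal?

First character: 22 choices. Each subsequent: 21 choices (must differ from the previous one).
Total: 22 x 21^1.

Final answer: 22 x 21^{1} = 462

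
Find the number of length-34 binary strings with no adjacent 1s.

A valid string ends in 0 (append to any length-(n-1) valid string) or in 01 (append to any length-(n-2) valid string), so a(n) = a(n-1) + a(n-2) with a(1)=2, a(2)=3.
Computing successive values: a(1)=2, a(2)=3, a(3)=5, a(4)=8, a(5)=13, a(6)=21, a(7)=34, a(8)=55, a(9)=89, a(10)=144, a(11)=233, a(12)=377, a(13)=610, a(14)=987, a(15)=1597, a(16)=2584, a(17)=4181, a(18)=6765, a(19)=10946, a(20)=17711, a(21)=28657, a(22)=46368, a(23)=75025, a(24)=121393, a(25)=196418, a(26)=317811, a(27)=514229, a(28)=832040, a(29)=1346269, a(30)=2178309, a(31)=3524578, a(32)=5702887, a(33)=9227465, a(34)=14930352.

Final answer: 14930352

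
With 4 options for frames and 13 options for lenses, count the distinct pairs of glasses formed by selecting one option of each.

By the multiplication principle: 4 x 13.

Final answer: 52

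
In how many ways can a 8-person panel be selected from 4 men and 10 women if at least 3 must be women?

Sum over valid woman counts:
C(10,4)C(4,4) = 210
C(10,5)C(4,3) = 1008
C(10,6)C(4,2) = 1260
C(10,7)C(4,1) = 480
C(10,8)C(4,0) = 45
Total: 210 + 1008 + 1260 + 480 + 45.

Final answer: 3003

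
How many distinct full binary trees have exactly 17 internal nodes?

This is a standard Catalan-number count: the answer is C_n. Here n = 17.
C_n = C(2n,n) - C(2n,n+1), so C_{17} = C(34,17) - C(34,18) = 2333606220 - 2203961430.

Final answer: C_{17} = 129644790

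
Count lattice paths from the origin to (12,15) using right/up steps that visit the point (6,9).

Paths (0,0)->(6,9): C(15,9) = 5005.
Paths (6,9)->(12,15): C(12,6) = 924.
By multiplication principle: 5005 x 924.

Final answer: 4624620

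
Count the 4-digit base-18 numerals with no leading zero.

In base 18, the leading digit has 17 choices (1..17); each of the remaining 3 digits has 18 choices.
Total: 17 x 18^3.

Final answer: 99144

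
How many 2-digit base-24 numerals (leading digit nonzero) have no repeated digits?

The leading digit has 23 choices (anything but zero); the next has 23 (anything but the first), then 22, and so on, one fewer each time.
Total: 23 x 23.

Final answer: 529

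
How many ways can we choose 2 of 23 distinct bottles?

C(23,2) = 23!/(2! x (23-2)!).

Final answer: C(23,2) = 253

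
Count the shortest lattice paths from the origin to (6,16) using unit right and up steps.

Each path has 6 right steps and 16 up steps in some order (22 steps total).
Choose which 16 of the 22 steps are up: C(22,16).

Final answer: C(22,16) = 74613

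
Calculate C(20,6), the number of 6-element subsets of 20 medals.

C(20,6) = 20!/(6! x 14!).

Final answer: \binom{20}{6} = 38760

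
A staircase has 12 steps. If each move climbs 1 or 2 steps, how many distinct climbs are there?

Let f(n) count the ways. The last step is size 1 or 2, so f(n) = f(n-1) + f(n-2) with f(1)=1, f(2)=2.
Building up term by term: f(1)=1, f(2)=2, f(3)=3, f(4)=5, f(5)=8, f(6)=13, f(7)=21, f(8)=34, f(9)=55, f(10)=89, f(11)=144, f(12)=233.

Final answer: 233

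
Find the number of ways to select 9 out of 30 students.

C(30,9) = 30!/(9! x 21!).

Final answer: \binom{30}{9} = 14307150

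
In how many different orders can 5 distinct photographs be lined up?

The number of ways to arrange 5 distinct objects is 5!.

Final answer: 5! = 120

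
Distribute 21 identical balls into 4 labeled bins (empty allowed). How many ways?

Stars and bars: C(n+k-1, k-1) = C(24,3).

Final answer: C(24,3) = 2024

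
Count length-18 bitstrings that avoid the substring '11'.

Let a(n) count valid strings. If the last bit is 0 the prefix is any valid string of length n-1; if it is 1 the string must end in 01 with a valid prefix of length n-2. So a(n) = a(n-1) + a(n-2), a(1)=2, a(2)=3.
Building up term by term: a(1)=2, a(2)=3, a(3)=5, a(4)=8, a(5)=13, a(6)=21, a(7)=34, a(8)=55, a(9)=89, a(10)=144, a(11)=233, a(12)=377, a(13)=610, a(14)=987, a(15)=1597, a(16)=2584, a(17)=4181, a(18)=6765.

Final answer: 6765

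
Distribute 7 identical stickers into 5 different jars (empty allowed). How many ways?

Stars and bars: C(n+k-1, k-1) = C(11,4).

Final answer: C(11,4) = 330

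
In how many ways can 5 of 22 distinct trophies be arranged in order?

P(22,5) = 22!/(22-5)! = 22!/17!.

Final answer: P(22,5) = 3160080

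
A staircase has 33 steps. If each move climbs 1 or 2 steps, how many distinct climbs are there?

Let f(n) count the ways. The last step is size 1 or 2, so f(n) = f(n-1) + f(n-2) with f(1)=1, f(2)=2.
Building up term by term: f(1)=1, f(2)=2, f(3)=3, f(4)=5, f(5)=8, f(6)=13, f(7)=21, f(8)=34, f(9)=55, f(10)=89, f(11)=144, f(12)=233, f(13)=377, f(14)=610, f(15)=987, f(16)=1597, f(17)=2584, f(18)=4181, f(19)=6765, f(20)=10946, f(21)=17711, f(22)=28657, f(23)=46368, f(24)=75025, f(25)=121393, f(26)=196418, f(27)=317811, f(28)=514229, f(29)=832040, f(30)=1346269, f(31)=2178309, f(32)=3524578, f(33)=5702887.

Final answer: 5702887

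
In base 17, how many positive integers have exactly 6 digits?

These are the integers in [17^5, 17^6), so the count is 17^6 - 17^5 = 16 x 17^5.

Final answer: 22717712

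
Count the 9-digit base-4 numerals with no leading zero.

Leading digit: 3 options (nonzero). Other 8 digit(s): 4 options each.
Total: 3 x 4^8.

Final answer: 196608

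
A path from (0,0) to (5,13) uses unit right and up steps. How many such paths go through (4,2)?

Paths (0,0)->(4,2): C(6,2) = 15.
Paths (4,2)->(5,13): C(12,11) = 12.
By multiplication principle: 15 x 12.

Final answer: 180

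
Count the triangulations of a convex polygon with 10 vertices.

This is counted by the nth Catalan number C_n. Here n = 10 - 2 = 8.
C_n = C(2n,n) - C(2n,n+1), so C_{8} = C(16,8) - C(16,9) = 12870 - 11440.

Final answer: C_{8} = 1430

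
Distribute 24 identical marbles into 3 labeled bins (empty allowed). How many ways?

Stars and bars: C(n+k-1, k-1) = C(26,2).

Final answer: C(26,2) = 325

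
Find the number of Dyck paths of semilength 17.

Total monotonic paths to (17,17): C(34,17) = 2333606220.
Reflecting each bad path at its first crossing gives a bijection with paths to (16,18): C(34,18) = 2203961430.
Valid Dyck paths: 2333606220 - 2203961430.
(Check: C(34,17) - C(34,18) = C(34,17)/18, the Catalan number C_{17}.)

Final answer: C_{17} = 129644790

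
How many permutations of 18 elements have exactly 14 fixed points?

Choose which 14 elements are fixed: C(18,14) = 3060.
Derange the remaining 4 using D(j) = (j-1)(D(j-1) + D(j-2)), D(0)=1, D(1)=0: D(2)=1, D(3)=2, D(4)=9.
Total: 3060 x 9.

Final answer: C(18,14) D(4) = 27540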